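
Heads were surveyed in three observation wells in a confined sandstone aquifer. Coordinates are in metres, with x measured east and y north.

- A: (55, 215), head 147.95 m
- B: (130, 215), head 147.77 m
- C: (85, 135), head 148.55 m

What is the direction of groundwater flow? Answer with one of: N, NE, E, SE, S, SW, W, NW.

N

With h = a·x + b·y + c and A as origin, the differences give:
  75·a + 0·b = -0.18
  30·a + (-80)·b = +0.60
Eliminate b (×(-80) and ×0, subtract): -6000·a = 14.400 → a = ∂h/∂x = -0.002400
Back-substitute: b = ∂h/∂y = -0.008400.
Flow = −∇h = (+0.002400 east, +0.008400 north), which points north.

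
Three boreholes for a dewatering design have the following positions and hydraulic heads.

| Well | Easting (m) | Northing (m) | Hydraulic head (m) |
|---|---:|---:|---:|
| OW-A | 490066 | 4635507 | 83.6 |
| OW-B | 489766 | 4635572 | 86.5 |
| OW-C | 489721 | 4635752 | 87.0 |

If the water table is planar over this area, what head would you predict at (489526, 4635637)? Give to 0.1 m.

With h = a·x + b·y + c and OW-A as origin, the differences give:
  (-300)·a + 65·b = +2.9
  (-345)·a + 245·b = +3.4
Eliminate b (×245 and ×65, subtract): -51075·a = 489.50 → a = ∂h/∂x = -0.009584
Back-substitute: b = ∂h/∂y = +0.0003818.
h(489526, 4635637) = 83.6 + (-0.009584)·(-540) + (+0.0003818)·(130) = 83.6 +5.175 +0.050 = 88.825 m.

88.8 m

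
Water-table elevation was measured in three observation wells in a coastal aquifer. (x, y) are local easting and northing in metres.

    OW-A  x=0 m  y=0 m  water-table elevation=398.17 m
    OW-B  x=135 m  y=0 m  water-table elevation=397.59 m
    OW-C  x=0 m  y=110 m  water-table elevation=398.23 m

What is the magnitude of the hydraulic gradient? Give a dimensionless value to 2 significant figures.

0.0043

∂h/∂x = (397.59 − 398.17) / (135 − 0) = -0.004296
∂h/∂y = (398.23 − 398.17) / (110 − 0) = +0.0005455
|∇h| = √(-0.004296² + 0.0005455²) = 0.00433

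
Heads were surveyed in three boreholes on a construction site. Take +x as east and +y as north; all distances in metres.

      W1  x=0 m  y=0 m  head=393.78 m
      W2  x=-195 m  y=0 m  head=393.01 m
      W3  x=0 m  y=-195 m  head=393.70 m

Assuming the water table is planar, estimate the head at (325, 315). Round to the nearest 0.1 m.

∂h/∂x = (393.01 − 393.78) / (-195 − 0) = +0.003949
∂h/∂y = (393.70 − 393.78) / (-195 − 0) = +0.0004103
h(325, 315) = 393.78 + (+0.003949)·(325) + (+0.0004103)·(315) = 393.78 +1.283 +0.129 = 395.193 m.

395.2 m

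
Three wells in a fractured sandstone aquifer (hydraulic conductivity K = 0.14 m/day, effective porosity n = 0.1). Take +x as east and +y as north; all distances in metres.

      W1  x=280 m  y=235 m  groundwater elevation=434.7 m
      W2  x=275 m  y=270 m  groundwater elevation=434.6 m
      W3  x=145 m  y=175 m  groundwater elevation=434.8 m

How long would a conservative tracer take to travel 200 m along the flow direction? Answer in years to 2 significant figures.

140 years

Differences from W1: to W2 (Δx, Δy, Δh) = (-5, 35, -0.1); to W3 = (-135, -60, +0.1).
Determinant of the coordinate differences = (-5)·(-60) − (-135)·35 = 5025.
∂h/∂x = [(-0.1)·(-60) − (+0.1)·35] / 5025 = +0.0004975
∂h/∂y = [(-5)·(+0.1) − (-135)·(-0.1)] / 5025 = -0.002786
|∇h| = √(0.0004975² + -0.002786²) = 0.00283
Seepage velocity v = K·i/n = 0.14 × 0.00283 / 0.1 = 0.003962 m/day.
t = 200 / 0.003962 = 5.048e+04 days = 138 years.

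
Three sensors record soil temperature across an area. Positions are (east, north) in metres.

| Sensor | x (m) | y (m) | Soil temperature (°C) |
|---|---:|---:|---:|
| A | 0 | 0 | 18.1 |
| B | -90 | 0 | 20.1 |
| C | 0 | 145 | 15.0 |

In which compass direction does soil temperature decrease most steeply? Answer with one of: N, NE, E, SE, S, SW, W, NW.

∂T/∂x = (20.1 − 18.1) / (-90 − 0) = -0.02222
∂T/∂y = (15.0 − 18.1) / (145 − 0) = -0.02138
Steepest decrease is along −∇f = (+0.02222 E, +0.02138 N) → northeast.

NE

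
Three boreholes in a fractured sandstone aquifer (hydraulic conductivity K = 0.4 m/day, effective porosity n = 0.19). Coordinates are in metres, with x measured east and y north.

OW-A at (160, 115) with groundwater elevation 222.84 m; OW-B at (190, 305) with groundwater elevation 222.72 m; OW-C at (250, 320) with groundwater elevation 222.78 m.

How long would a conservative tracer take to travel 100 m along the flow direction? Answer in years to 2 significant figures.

89 years

Differences from OW-A: to OW-B (Δx, Δy, Δh) = (30, 190, -0.12); to OW-C = (90, 205, -0.06).
Determinant of the coordinate differences = 30·205 − 90·190 = -10950.
∂h/∂x = [(-0.12)·205 − (-0.06)·190] / -10950 = +0.001205
∂h/∂y = [30·(-0.06) − 90·(-0.12)] / -10950 = -0.0008219
|∇h| = √(0.001205² + -0.0008219²) = 0.001459
Seepage velocity v = K·i/n = 0.4 × 0.001459 / 0.19 = 0.003072 m/day.
t = 100 / 0.003072 = 3.255e+04 days = 89.1 years.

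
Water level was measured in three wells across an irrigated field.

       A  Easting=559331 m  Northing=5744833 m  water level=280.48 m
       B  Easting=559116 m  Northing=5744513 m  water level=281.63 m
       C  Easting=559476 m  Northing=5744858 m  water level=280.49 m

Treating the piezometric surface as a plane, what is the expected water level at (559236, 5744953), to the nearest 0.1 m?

With h = a·x + b·y + c and A as origin, the differences give:
  (-215)·a + (-320)·b = +1.15
  145·a + 25·b = +0.01
Eliminate b (×25 and ×(-320), subtract): 41025·a = 31.950 → a = ∂h/∂x = +0.0007788
Back-substitute: b = ∂h/∂y = -0.004117.
h(559236, 5744953) = 280.48 + (+0.0007788)·(-95) + (-0.004117)·(120) = 280.48 -0.074 -0.494 = 279.912 m.

279.9 m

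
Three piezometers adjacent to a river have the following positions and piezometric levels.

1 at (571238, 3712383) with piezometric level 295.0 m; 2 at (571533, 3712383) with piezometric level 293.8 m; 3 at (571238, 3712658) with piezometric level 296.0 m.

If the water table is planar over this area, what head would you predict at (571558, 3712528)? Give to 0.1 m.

294.2 m

∂h/∂x = (293.8 − 295.0) / (571533 − 571238) = -0.004068
∂h/∂y = (296.0 − 295.0) / (3712658 − 3712383) = +0.003636
h(571558, 3712528) = 295.0 + (-0.004068)·(320) + (+0.003636)·(145) = 295.0 -1.302 +0.527 = 294.226 m.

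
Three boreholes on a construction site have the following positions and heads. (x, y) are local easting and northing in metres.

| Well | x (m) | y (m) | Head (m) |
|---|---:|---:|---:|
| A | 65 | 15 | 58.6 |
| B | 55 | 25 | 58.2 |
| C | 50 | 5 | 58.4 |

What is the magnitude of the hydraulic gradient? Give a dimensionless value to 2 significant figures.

With h = a·x + b·y + c and A as origin, the differences give:
  (-10)·a + 10·b = -0.4
  (-15)·a + (-10)·b = -0.2
Eliminate b (×(-10) and ×10, subtract): 250·a = 6.00 → a = ∂h/∂x = +0.02400
Back-substitute: b = ∂h/∂y = -0.01600.
|∇h| = √(0.02400² + -0.01600²) = 0.02884

0.029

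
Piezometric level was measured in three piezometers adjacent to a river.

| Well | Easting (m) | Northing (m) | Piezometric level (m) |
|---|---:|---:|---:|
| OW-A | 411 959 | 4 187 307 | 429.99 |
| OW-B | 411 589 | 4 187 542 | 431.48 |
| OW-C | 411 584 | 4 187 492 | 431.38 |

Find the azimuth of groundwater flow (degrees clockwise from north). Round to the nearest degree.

Taking OW-A as reference: OW-B−OW-A = (-370, 235, +1.49); OW-C−OW-A = (-375, 185, +1.39).
Determinant of the coordinate differences = (-370)·185 − (-375)·235 = 19675.
∂h/∂x = [(+1.49)·185 − (+1.39)·235] / 19675 = -0.002592
∂h/∂y = [(-370)·(+1.39) − (-375)·(+1.49)] / 19675 = +0.002259
Flow direction (−∇h) has components (+0.002592 E, -0.002259 N).
Azimuth = atan2(E, N) = atan2(+0.002592, -0.002259) = 131.1° ≈ 131°.

131°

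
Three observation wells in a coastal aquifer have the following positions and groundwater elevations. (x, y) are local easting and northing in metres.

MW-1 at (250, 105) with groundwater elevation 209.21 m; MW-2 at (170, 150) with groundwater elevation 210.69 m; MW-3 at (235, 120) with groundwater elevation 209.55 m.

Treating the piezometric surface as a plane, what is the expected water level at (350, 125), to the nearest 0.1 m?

Differences from MW-1: to MW-2 (Δx, Δy, Δh) = (-80, 45, +1.48); to MW-3 = (-15, 15, +0.34).
Determinant of the coordinate differences = (-80)·15 − (-15)·45 = -525.
∂h/∂x = [(+1.48)·15 − (+0.34)·45] / -525 = -0.01314
∂h/∂y = [(-80)·(+0.34) − (-15)·(+1.48)] / -525 = +0.009524
h(350, 125) = 209.21 + (-0.01314)·(100) + (+0.009524)·(20) = 209.21 -1.314 +0.190 = 208.086 m.

208.1 m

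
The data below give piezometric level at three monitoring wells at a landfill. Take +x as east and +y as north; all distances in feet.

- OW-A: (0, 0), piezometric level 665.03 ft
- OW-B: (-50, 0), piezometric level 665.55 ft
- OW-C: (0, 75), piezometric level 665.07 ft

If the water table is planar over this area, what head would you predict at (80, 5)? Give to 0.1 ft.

∂h/∂x = (665.55 − 665.03) / (-50 − 0) = -0.01040
∂h/∂y = (665.07 − 665.03) / (75 − 0) = +0.0005333
h(80, 5) = 665.03 + (-0.01040)·(80) + (+0.0005333)·(5) = 665.03 -0.832 +0.003 = 664.201 ft.

664.2 ft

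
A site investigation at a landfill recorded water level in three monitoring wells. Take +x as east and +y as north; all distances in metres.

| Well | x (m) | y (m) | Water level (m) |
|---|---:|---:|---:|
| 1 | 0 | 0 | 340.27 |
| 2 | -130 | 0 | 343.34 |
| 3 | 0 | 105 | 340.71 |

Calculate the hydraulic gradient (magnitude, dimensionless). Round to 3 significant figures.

∂h/∂x = (343.34 − 340.27) / (-130 − 0) = -0.02362
∂h/∂y = (340.71 − 340.27) / (105 − 0) = +0.004190
|∇h| = √(-0.02362² + 0.004190²) = 0.02399

0.0240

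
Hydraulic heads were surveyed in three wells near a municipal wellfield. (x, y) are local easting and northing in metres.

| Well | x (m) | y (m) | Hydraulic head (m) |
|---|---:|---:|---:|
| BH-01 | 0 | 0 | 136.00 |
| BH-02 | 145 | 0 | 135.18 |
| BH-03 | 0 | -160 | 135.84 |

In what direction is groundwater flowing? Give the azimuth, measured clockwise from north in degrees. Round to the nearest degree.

∂h/∂x = (135.18 − 136.00) / (145 − 0) = -0.005655
∂h/∂y = (135.84 − 136.00) / (-160 − 0) = +0.0010000
Flow direction (−∇h) has components (+0.005655 E, -0.0010000 N).
Azimuth = atan2(E, N) = atan2(+0.005655, -0.0010000) = 100.0° ≈ 100°.

100°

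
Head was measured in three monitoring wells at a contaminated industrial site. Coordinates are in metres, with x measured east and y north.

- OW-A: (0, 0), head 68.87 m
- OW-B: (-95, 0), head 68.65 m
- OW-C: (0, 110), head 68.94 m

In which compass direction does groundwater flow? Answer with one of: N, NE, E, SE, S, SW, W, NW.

W

∂h/∂x = (68.65 − 68.87) / (-95 − 0) = +0.002316
∂h/∂y = (68.94 − 68.87) / (110 − 0) = +0.0006364
Flow = −∇h = (-0.002316 east, -0.0006364 north), which points west.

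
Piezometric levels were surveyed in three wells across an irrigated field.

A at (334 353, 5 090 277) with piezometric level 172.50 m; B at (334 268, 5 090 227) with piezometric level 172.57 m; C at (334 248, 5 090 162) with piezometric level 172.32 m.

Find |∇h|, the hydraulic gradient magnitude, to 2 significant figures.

0.0063

Taking A as reference: B−A = (-85, -50, +0.07); C−A = (-105, -115, -0.18).
Solve a·Δx + b·Δy = Δh: det = (-85)·(-115) − (-105)·(-50) = 4525.
∂h/∂x = [(+0.07)·(-115) − (-0.18)·(-50)] / 4525 = -0.003768
∂h/∂y = [(-85)·(-0.18) − (-105)·(+0.07)] / 4525 = +0.005006
|∇h| = √(-0.003768² + 0.005006²) = 0.006266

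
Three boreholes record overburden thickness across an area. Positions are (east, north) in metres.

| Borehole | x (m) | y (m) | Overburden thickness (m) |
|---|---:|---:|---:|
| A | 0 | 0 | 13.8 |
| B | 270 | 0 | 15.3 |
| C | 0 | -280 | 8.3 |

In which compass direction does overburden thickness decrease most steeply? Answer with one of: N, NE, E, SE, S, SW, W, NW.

∂d/∂x = (15.3 − 13.8) / (270 − 0) = +0.005556
∂d/∂y = (8.3 − 13.8) / (-280 − 0) = +0.01964
Steepest decrease is along −∇f = (-0.005556 E, -0.01964 N) → south.

S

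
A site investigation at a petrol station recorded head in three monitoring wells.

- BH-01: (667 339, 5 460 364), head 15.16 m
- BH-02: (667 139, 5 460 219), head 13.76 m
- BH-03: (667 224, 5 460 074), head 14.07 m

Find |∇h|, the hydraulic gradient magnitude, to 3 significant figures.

0.00616

With h = a·x + b·y + c and BH-01 as origin, the differences give:
  (-200)·a + (-145)·b = -1.40
  (-115)·a + (-290)·b = -1.09
Eliminate b (×(-290) and ×(-145), subtract): 41325·a = 247.950 → a = ∂h/∂x = +0.006000
Back-substitute: b = ∂h/∂y = +0.001379.
|∇h| = √(0.006000² + 0.001379²) = 0.006156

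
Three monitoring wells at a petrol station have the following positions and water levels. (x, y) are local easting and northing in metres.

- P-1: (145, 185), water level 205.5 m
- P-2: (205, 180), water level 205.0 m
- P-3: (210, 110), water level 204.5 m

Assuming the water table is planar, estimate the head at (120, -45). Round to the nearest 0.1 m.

Three-point gradient (reference P-1): Δ to P-2 = (60, -5, -0.5), Δ to P-3 = (65, -75, -1.0).
∂h/∂x = -0.007784, ∂h/∂y = +0.006587 (det = -4175).
h(120, -45) = 205.5 + (-0.007784)·(-25) + (+0.006587)·(-230) = 205.5 +0.195 -1.515 = 204.180 m.

204.2 m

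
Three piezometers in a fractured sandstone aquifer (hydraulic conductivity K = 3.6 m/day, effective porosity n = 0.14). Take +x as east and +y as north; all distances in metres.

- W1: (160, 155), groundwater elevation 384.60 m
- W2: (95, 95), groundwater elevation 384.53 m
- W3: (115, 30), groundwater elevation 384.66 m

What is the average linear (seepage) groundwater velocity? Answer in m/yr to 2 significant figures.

25 m/yr

Three-point gradient (reference W1): Δ to W2 = (-65, -60, -0.07), Δ to W3 = (-45, -125, +0.06).
∂h/∂x = +0.002276, ∂h/∂y = -0.001300 (det = 5425).
|∇h| = √(0.002276² + -0.001300²) = 0.002621
Seepage velocity v = K·i/n = 3.6 × 0.002621 / 0.14 = 0.0674 m/day = 24.62 m/yr.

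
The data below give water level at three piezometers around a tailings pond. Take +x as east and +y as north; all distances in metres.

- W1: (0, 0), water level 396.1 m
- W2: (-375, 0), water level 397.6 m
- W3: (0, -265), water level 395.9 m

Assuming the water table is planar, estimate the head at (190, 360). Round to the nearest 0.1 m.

395.6 m

∂h/∂x = (397.6 − 396.1) / (-375 − 0) = -0.004000
∂h/∂y = (395.9 − 396.1) / (-265 − 0) = +0.0007547
h(190, 360) = 396.1 + (-0.004000)·(190) + (+0.0007547)·(360) = 396.1 -0.760 +0.272 = 395.612 m.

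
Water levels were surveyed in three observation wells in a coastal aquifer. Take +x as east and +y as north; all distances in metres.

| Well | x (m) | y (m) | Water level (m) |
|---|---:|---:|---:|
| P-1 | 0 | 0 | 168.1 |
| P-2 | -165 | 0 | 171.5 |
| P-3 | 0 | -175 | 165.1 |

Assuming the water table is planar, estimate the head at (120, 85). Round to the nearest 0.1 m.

167.1 m

∂h/∂x = (171.5 − 168.1) / (-165 − 0) = -0.02061
∂h/∂y = (165.1 − 168.1) / (-175 − 0) = +0.01714
h(120, 85) = 168.1 + (-0.02061)·(120) + (+0.01714)·(85) = 168.1 -2.473 +1.457 = 167.084 m.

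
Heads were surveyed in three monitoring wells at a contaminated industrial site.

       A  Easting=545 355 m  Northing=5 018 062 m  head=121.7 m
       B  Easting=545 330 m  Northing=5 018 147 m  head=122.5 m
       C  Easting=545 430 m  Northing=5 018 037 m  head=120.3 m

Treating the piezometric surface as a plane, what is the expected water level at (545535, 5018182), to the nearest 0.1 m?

119.1 m

Differences from A: to B (Δx, Δy, Δh) = (-25, 85, +0.8); to C = (75, -25, -1.4).
Determinant of the coordinate differences = (-25)·(-25) − 75·85 = -5750.
∂h/∂x = [(+0.8)·(-25) − (-1.4)·85] / -5750 = -0.01722
∂h/∂y = [(-25)·(-1.4) − 75·(+0.8)] / -5750 = +0.004348
h(545535, 5018182) = 121.7 + (-0.01722)·(180) + (+0.004348)·(120) = 121.7 -3.099 +0.522 = 119.123 m.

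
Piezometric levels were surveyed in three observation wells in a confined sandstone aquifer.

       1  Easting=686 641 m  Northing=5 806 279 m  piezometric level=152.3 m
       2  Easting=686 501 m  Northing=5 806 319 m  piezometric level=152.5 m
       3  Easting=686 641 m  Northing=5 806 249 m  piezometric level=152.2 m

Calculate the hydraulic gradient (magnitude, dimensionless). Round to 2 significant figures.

0.0034

With h = a·x + b·y + c and 1 as origin, the differences give:
  (-140)·a + 40·b = +0.2
  0·a + (-30)·b = -0.1
Eliminate b (×(-30) and ×40, subtract): 4200·a = -2.00 → a = ∂h/∂x = -0.0004762
Back-substitute: b = ∂h/∂y = +0.003333.
|∇h| = √(-0.0004762² + 0.003333²) = 0.003367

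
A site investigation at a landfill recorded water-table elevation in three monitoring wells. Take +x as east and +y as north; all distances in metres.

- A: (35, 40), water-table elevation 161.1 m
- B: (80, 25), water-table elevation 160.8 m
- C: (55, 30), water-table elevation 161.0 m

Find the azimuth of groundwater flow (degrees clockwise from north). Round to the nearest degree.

045°

With h = a·x + b·y + c and A as origin, the differences give:
  45·a + (-15)·b = -0.3
  20·a + (-10)·b = -0.1
Eliminate b (×(-10) and ×(-15), subtract): -150·a = 1.50 → a = ∂h/∂x = -0.010000
Back-substitute: b = ∂h/∂y = -0.010000.
Flow direction (−∇h) has components (+0.010000 E, +0.010000 N).
Azimuth = atan2(E, N) = atan2(+0.010000, +0.010000) = 45.0° ≈ 045°.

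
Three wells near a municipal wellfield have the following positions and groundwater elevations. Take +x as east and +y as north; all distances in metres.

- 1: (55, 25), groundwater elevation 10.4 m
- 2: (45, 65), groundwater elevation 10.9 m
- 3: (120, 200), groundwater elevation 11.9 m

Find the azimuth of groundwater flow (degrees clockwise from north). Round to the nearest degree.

With h = a·x + b·y + c and 1 as origin, the differences give:
  (-10)·a + 40·b = +0.5
  65·a + 175·b = +1.5
Eliminate b (×175 and ×40, subtract): -4350·a = 27.50 → a = ∂h/∂x = -0.006322
Back-substitute: b = ∂h/∂y = +0.01092.
Flow direction (−∇h) has components (+0.006322 E, -0.01092 N).
Azimuth = atan2(E, N) = atan2(+0.006322, -0.01092) = 149.9° ≈ 150°.

150°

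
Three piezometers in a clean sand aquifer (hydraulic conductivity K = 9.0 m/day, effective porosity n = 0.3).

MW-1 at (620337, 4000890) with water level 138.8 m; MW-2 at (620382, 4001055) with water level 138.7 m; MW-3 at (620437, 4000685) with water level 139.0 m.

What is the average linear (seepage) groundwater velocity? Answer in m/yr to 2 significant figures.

Three-point gradient (reference MW-1): Δ to MW-2 = (45, 165, -0.1), Δ to MW-3 = (100, -205, +0.2).
∂h/∂x = +0.0004859, ∂h/∂y = -0.0007386 (det = -25725).
|∇h| = √(0.0004859² + -0.0007386²) = 0.0008841
Seepage velocity v = K·i/n = 9.0 × 0.0008841 / 0.3 = 0.02652 m/day = 9.686 m/yr.

9.7 m/yr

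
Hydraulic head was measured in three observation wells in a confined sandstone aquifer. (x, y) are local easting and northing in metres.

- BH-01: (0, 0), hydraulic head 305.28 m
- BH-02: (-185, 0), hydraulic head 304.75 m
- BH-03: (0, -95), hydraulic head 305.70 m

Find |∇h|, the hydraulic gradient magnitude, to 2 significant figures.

0.0053

∂h/∂x = (304.75 − 305.28) / (-185 − 0) = +0.002865
∂h/∂y = (305.70 − 305.28) / (-95 − 0) = -0.004421
|∇h| = √(0.002865² + -0.004421²) = 0.005268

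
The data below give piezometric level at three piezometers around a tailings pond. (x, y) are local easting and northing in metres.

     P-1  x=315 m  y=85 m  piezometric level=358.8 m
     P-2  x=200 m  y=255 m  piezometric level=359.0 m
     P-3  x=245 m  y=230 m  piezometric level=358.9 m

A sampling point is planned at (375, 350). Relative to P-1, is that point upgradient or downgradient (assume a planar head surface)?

With h = a·x + b·y + c and P-1 as origin, the differences give:
  (-115)·a + 170·b = +0.2
  (-70)·a + 145·b = +0.1
Eliminate b (×145 and ×170, subtract): -4775·a = 12.00 → a = ∂h/∂x = -0.002513
Back-substitute: b = ∂h/∂y = -0.0005236.
Head at (375, 350) = 358.8 + (-0.002513)·(60) + (-0.0005236)·(265) = 358.51 m.
That is lower than the 358.8 m at P-1, so the point is downgradient.

downgradient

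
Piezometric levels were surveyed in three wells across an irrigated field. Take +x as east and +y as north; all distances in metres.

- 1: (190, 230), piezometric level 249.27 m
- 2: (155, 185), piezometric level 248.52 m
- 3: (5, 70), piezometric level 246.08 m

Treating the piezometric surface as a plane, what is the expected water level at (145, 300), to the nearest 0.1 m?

With h = a·x + b·y + c and 1 as origin, the differences give:
  (-35)·a + (-45)·b = -0.75
  (-185)·a + (-160)·b = -3.19
Eliminate b (×(-160) and ×(-45), subtract): -2725·a = -23.550 → a = ∂h/∂x = +0.008642
Back-substitute: b = ∂h/∂y = +0.009945.
h(145, 300) = 249.27 + (+0.008642)·(-45) + (+0.009945)·(70) = 249.27 -0.389 +0.696 = 249.577 m.

249.6 m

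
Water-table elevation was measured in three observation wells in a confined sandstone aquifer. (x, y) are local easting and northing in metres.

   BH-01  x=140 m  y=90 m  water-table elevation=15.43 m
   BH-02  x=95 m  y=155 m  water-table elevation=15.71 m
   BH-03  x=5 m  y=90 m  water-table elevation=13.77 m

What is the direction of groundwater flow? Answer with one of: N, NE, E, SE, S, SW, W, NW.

With h = a·x + b·y + c and BH-01 as origin, the differences give:
  (-45)·a + 65·b = +0.28
  (-135)·a + 0·b = -1.66
Eliminate b (×0 and ×65, subtract): 8775·a = 107.900 → a = ∂h/∂x = +0.01230
Back-substitute: b = ∂h/∂y = +0.01282.
Flow = −∇h = (-0.01230 east, -0.01282 north), which points southwest.

SW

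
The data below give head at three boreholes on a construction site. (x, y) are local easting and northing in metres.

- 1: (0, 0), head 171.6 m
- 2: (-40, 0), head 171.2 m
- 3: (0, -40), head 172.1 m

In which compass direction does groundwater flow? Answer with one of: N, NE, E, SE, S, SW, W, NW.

∂h/∂x = (171.2 − 171.6) / (-40 − 0) = +0.01000
∂h/∂y = (172.1 − 171.6) / (-40 − 0) = -0.01250
Flow = −∇h = (-0.01000 east, +0.01250 north), which points northwest.

NW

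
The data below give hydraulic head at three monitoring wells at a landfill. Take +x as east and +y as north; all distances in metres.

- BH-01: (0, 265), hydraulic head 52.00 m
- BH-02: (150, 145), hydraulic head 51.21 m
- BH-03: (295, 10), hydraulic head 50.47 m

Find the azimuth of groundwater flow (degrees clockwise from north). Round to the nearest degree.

Taking BH-01 as reference: BH-02−BH-01 = (150, -120, -0.79); BH-03−BH-01 = (295, -255, -1.53).
Solve a·Δx + b·Δy = Δh: det = 150·(-255) − 295·(-120) = -2850.
∂h/∂x = [(-0.79)·(-255) − (-1.53)·(-120)] / -2850 = -0.006263
∂h/∂y = [150·(-1.53) − 295·(-0.79)] / -2850 = -0.001246
Flow direction (−∇h) has components (+0.006263 E, +0.001246 N).
Azimuth = atan2(E, N) = atan2(+0.006263, +0.001246) = 78.8° ≈ 079°.

079°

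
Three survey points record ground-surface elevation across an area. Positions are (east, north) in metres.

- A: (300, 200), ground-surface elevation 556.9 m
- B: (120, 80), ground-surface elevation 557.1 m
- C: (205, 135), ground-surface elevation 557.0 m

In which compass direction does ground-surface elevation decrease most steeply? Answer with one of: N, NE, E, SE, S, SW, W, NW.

Differences from A: to B (Δx, Δy, Δh) = (-180, -120, +0.2); to C = (-95, -65, +0.1).
Determinant of the coordinate differences = (-180)·(-65) − (-95)·(-120) = 300.
∂z/∂x = [(+0.2)·(-65) − (+0.1)·(-120)] / 300 = -0.003333
∂z/∂y = [(-180)·(+0.1) − (-95)·(+0.2)] / 300 = +0.003333
Steepest decrease is along −∇f = (+0.003333 E, -0.003333 N) → southeast.

SE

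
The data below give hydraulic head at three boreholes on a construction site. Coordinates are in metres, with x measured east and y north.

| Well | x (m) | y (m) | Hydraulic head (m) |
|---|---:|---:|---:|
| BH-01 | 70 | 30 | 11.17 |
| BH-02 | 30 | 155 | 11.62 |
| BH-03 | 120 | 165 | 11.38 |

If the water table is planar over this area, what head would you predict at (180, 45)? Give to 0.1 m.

Taking BH-01 as reference: BH-02−BH-01 = (-40, 125, +0.45); BH-03−BH-01 = (50, 135, +0.21).
Determinant of the coordinate differences = (-40)·135 − 50·125 = -11650.
∂h/∂x = [(+0.45)·135 − (+0.21)·125] / -11650 = -0.002961
∂h/∂y = [(-40)·(+0.21) − 50·(+0.45)] / -11650 = +0.002652
h(180, 45) = 11.17 + (-0.002961)·(110) + (+0.002652)·(15) = 11.17 -0.326 +0.040 = 10.884 m.

10.9 m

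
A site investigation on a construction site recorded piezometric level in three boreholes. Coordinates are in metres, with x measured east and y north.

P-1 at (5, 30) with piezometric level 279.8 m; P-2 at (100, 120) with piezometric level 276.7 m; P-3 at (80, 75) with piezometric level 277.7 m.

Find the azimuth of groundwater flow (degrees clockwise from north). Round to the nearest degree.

056°

Three-point gradient (reference P-1): Δ to P-2 = (95, 90, -3.1), Δ to P-3 = (75, 45, -2.1).
∂h/∂x = -0.02000, ∂h/∂y = -0.01333 (det = -2475).
Flow direction (−∇h) has components (+0.02000 E, +0.01333 N).
Azimuth = atan2(E, N) = atan2(+0.02000, +0.01333) = 56.3° ≈ 056°.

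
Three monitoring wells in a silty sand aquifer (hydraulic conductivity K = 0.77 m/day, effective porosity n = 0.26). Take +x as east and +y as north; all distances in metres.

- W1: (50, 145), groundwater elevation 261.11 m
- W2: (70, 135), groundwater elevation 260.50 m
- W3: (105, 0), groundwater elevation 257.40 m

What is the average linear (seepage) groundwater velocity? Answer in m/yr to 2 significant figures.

With h = a·x + b·y + c and W1 as origin, the differences give:
  20·a + (-10)·b = -0.61
  55·a + (-145)·b = -3.71
Eliminate b (×(-145) and ×(-10), subtract): -2350·a = 51.350 → a = ∂h/∂x = -0.02185
Back-substitute: b = ∂h/∂y = +0.01730.
|∇h| = √(-0.02185² + 0.01730²) = 0.02787
Seepage velocity v = K·i/n = 0.77 × 0.02787 / 0.26 = 0.08254 m/day = 30.15 m/yr.

30 m/yr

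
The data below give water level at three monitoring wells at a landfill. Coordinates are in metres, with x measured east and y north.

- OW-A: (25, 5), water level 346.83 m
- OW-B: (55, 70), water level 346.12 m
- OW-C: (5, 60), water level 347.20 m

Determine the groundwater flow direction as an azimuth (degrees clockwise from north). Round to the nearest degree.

Differences from OW-A: to OW-B (Δx, Δy, Δh) = (30, 65, -0.71); to OW-C = (-20, 55, +0.37).
Determinant of the coordinate differences = 30·55 − (-20)·65 = 2950.
∂h/∂x = [(-0.71)·55 − (+0.37)·65] / 2950 = -0.02139
∂h/∂y = [30·(+0.37) − (-20)·(-0.71)] / 2950 = -0.001051
Flow direction (−∇h) has components (+0.02139 E, +0.001051 N).
Azimuth = atan2(E, N) = atan2(+0.02139, +0.001051) = 87.2° ≈ 087°.

087°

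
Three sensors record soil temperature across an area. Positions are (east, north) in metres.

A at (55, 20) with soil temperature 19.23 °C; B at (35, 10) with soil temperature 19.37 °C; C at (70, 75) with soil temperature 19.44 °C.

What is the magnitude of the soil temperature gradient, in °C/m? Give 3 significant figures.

0.0123 °C/m

With T = a·x + b·y + c and A as origin, the differences give:
  (-20)·a + (-10)·b = +0.14
  15·a + 55·b = +0.21
Eliminate b (×55 and ×(-10), subtract): -950·a = 9.800 → a = ∂T/∂x = -0.01032
Back-substitute: b = ∂T/∂y = +0.006632.
|∇f| = √(-0.01032² + 0.006632²) = 0.01227 °C/m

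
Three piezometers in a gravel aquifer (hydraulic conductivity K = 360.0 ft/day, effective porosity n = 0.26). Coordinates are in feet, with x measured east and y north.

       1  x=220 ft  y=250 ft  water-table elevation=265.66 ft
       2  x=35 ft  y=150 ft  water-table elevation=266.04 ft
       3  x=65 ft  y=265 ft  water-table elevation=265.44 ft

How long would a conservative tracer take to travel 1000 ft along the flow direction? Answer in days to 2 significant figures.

With h = a·x + b·y + c and 1 as origin, the differences give:
  (-185)·a + (-100)·b = +0.38
  (-155)·a + 15·b = -0.22
Eliminate b (×15 and ×(-100), subtract): -18275·a = -16.300 → a = ∂h/∂x = +0.0008919
Back-substitute: b = ∂h/∂y = -0.005450.
|∇h| = √(0.0008919² + -0.005450²) = 0.005522
Seepage velocity v = K·i/n = 360.0 × 0.005522 / 0.26 = 7.646 ft/day.
t = 1000 / 7.646 = 130.8 days.

130 days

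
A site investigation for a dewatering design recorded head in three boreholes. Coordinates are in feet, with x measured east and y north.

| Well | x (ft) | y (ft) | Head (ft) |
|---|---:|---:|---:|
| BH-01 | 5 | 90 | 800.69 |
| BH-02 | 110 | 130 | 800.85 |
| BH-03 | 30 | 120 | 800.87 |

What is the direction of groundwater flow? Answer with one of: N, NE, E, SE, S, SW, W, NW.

S

Differences from BH-01: to BH-02 (Δx, Δy, Δh) = (105, 40, +0.16); to BH-03 = (25, 30, +0.18).
Determinant of the coordinate differences = 105·30 − 25·40 = 2150.
∂h/∂x = [(+0.16)·30 − (+0.18)·40] / 2150 = -0.001116
∂h/∂y = [105·(+0.18) − 25·(+0.16)] / 2150 = +0.006930
Flow = −∇h = (+0.001116 east, -0.006930 north), which points south.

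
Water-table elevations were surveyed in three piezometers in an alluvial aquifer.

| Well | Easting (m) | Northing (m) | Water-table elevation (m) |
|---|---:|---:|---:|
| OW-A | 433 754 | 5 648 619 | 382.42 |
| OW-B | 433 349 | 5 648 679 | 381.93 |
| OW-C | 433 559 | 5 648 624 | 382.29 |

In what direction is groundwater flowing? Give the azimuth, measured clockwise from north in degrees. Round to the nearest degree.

353°

Three-point gradient (reference OW-A): Δ to OW-B = (-405, 60, -0.49), Δ to OW-C = (-195, 5, -0.13).
∂h/∂x = +0.0005530, ∂h/∂y = -0.004434 (det = 9675).
Flow direction (−∇h) has components (-0.0005530 E, +0.004434 N).
Azimuth = atan2(E, N) = atan2(-0.0005530, +0.004434) = 352.9° ≈ 353°.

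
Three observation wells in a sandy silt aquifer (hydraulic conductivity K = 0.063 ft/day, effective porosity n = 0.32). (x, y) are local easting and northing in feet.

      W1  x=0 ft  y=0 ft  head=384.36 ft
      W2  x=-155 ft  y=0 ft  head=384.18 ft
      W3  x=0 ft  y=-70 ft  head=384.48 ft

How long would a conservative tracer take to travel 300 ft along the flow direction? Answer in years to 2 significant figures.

2000 years

∂h/∂x = (384.18 − 384.36) / (-155 − 0) = +0.001161
∂h/∂y = (384.48 − 384.36) / (-70 − 0) = -0.001714
|∇h| = √(0.001161² + -0.001714²) = 0.00207
Seepage velocity v = K·i/n = 0.063 × 0.00207 / 0.32 = 0.0004075 ft/day.
t = 300 / 0.0004075 = 7.362e+05 days = 2.02e+03 years.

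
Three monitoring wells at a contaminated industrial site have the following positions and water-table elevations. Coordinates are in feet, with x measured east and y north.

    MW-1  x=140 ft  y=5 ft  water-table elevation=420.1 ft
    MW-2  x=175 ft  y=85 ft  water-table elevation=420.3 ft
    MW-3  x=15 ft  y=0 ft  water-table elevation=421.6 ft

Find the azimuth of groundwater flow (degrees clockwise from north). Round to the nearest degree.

123°

Taking MW-1 as reference: MW-2−MW-1 = (35, 80, +0.2); MW-3−MW-1 = (-125, -5, +1.5).
Solve a·Δx + b·Δy = Δh: det = 35·(-5) − (-125)·80 = 9825.
∂h/∂x = [(+0.2)·(-5) − (+1.5)·80] / 9825 = -0.01232
∂h/∂y = [35·(+1.5) − (-125)·(+0.2)] / 9825 = +0.007888
Flow direction (−∇h) has components (+0.01232 E, -0.007888 N).
Azimuth = atan2(E, N) = atan2(+0.01232, -0.007888) = 122.6° ≈ 123°.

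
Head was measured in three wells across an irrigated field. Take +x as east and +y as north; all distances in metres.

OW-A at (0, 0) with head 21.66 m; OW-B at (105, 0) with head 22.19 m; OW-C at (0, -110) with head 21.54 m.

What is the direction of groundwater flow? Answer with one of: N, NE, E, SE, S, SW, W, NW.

∂h/∂x = (22.19 − 21.66) / (105 − 0) = +0.005048
∂h/∂y = (21.54 − 21.66) / (-110 − 0) = +0.001091
Flow = −∇h = (-0.005048 east, -0.001091 north), which points west.

W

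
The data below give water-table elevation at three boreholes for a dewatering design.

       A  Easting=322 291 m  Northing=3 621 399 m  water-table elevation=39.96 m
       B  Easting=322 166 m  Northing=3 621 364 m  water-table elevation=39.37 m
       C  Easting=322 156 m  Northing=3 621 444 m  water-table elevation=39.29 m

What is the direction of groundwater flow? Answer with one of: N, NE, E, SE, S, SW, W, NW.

W

With h = a·x + b·y + c and A as origin, the differences give:
  (-125)·a + (-35)·b = -0.59
  (-135)·a + 45·b = -0.67
Eliminate b (×45 and ×(-35), subtract): -10350·a = -50.000 → a = ∂h/∂x = +0.004831
Back-substitute: b = ∂h/∂y = -0.0003961.
Flow = −∇h = (-0.004831 east, +0.0003961 north), which points west.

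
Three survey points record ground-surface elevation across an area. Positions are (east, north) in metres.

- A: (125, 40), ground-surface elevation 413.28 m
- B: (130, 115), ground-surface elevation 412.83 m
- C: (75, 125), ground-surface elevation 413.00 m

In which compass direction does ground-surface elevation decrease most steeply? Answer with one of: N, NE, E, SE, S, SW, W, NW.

With z = a·x + b·y + c and A as origin, the differences give:
  5·a + 75·b = -0.45
  (-50)·a + 85·b = -0.28
Eliminate b (×85 and ×75, subtract): 4175·a = -17.250 → a = ∂z/∂x = -0.004132
Back-substitute: b = ∂z/∂y = -0.005725.
Steepest decrease is along −∇f = (+0.004132 E, +0.005725 N) → northeast.

NE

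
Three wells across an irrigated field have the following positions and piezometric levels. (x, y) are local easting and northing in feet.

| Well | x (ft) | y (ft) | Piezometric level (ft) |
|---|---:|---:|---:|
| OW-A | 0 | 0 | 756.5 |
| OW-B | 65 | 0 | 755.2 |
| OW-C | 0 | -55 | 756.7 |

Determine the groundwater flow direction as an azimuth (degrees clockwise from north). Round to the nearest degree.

∂h/∂x = (755.2 − 756.5) / (65 − 0) = -0.02000
∂h/∂y = (756.7 − 756.5) / (-55 − 0) = -0.003636
Flow direction (−∇h) has components (+0.02000 E, +0.003636 N).
Azimuth = atan2(E, N) = atan2(+0.02000, +0.003636) = 79.7° ≈ 080°.

080°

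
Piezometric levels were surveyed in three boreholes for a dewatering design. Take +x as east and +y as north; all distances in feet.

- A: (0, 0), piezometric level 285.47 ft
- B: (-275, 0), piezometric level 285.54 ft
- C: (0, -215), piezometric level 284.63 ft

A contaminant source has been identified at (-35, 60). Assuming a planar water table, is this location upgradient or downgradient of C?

upgradient

∂h/∂x = (285.54 − 285.47) / (-275 − 0) = -0.0002545
∂h/∂y = (284.63 − 285.47) / (-215 − 0) = +0.003907
Head at (-35, 60) = 285.47 + (-0.0002545)·(-35) + (+0.003907)·(60) = 285.71 ft.
That is higher than the 284.63 ft at C, so the point is upgradient.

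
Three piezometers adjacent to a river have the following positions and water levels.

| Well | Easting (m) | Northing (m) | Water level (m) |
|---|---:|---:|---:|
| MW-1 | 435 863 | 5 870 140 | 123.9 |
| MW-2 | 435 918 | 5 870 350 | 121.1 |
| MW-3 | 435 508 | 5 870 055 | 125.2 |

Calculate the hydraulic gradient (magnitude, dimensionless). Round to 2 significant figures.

With h = a·x + b·y + c and MW-1 as origin, the differences give:
  55·a + 210·b = -2.8
  (-355)·a + (-85)·b = +1.3
Eliminate b (×(-85) and ×210, subtract): 69875·a = -35.00 → a = ∂h/∂x = -0.0005009
Back-substitute: b = ∂h/∂y = -0.01320.
|∇h| = √(-0.0005009² + -0.01320²) = 0.01321

0.013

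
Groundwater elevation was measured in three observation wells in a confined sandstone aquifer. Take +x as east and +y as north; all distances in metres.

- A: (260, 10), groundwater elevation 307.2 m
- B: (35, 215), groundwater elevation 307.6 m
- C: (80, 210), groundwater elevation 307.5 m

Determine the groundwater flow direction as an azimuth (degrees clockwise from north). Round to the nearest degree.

With h = a·x + b·y + c and A as origin, the differences give:
  (-225)·a + 205·b = +0.4
  (-180)·a + 200·b = +0.3
Eliminate b (×200 and ×205, subtract): -8100·a = 18.50 → a = ∂h/∂x = -0.002284
Back-substitute: b = ∂h/∂y = -0.0005556.
Flow direction (−∇h) has components (+0.002284 E, +0.0005556 N).
Azimuth = atan2(E, N) = atan2(+0.002284, +0.0005556) = 76.3° ≈ 076°.

076°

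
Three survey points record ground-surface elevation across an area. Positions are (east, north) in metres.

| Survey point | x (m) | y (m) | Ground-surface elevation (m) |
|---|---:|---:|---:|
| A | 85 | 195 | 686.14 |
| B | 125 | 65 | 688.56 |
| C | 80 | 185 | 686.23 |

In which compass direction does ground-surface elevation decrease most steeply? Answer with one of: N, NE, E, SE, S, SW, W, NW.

Differences from A: to B (Δx, Δy, Δh) = (40, -130, +2.42); to C = (-5, -10, +0.09).
Determinant of the coordinate differences = 40·(-10) − (-5)·(-130) = -1050.
∂z/∂x = [(+2.42)·(-10) − (+0.09)·(-130)] / -1050 = +0.01190
∂z/∂y = [40·(+0.09) − (-5)·(+2.42)] / -1050 = -0.01495
Steepest decrease is along −∇f = (-0.01190 E, +0.01495 N) → northwest.

NW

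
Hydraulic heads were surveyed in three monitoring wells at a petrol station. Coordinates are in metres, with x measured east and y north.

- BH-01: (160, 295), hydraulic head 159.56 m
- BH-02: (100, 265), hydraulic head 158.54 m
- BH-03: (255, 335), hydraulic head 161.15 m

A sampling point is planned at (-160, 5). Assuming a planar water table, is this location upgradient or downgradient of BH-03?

downgradient

Three-point gradient (reference BH-01): Δ to BH-02 = (-60, -30, -1.02), Δ to BH-03 = (95, 40, +1.59).
∂h/∂x = +0.01533, ∂h/∂y = +0.003333 (det = 450).
Head at (-160, 5) = 159.56 + (+0.01533)·(-320) + (+0.003333)·(-290) = 153.69 m.
That is lower than the 161.15 m at BH-03, so the point is downgradient.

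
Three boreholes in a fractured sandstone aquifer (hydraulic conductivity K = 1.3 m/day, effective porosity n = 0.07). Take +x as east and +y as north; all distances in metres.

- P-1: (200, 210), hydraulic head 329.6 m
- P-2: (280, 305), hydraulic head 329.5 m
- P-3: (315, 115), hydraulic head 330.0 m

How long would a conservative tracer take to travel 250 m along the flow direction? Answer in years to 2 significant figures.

Differences from P-1: to P-2 (Δx, Δy, Δh) = (80, 95, -0.1); to P-3 = (115, -95, +0.4).
Determinant of the coordinate differences = 80·(-95) − 115·95 = -18525.
∂h/∂x = [(-0.1)·(-95) − (+0.4)·95] / -18525 = +0.001538
∂h/∂y = [80·(+0.4) − 115·(-0.1)] / -18525 = -0.002348
|∇h| = √(0.001538² + -0.002348²) = 0.002807
Seepage velocity v = K·i/n = 1.3 × 0.002807 / 0.07 = 0.05213 m/day.
t = 250 / 0.05213 = 4796 days = 13.1 years.

13 years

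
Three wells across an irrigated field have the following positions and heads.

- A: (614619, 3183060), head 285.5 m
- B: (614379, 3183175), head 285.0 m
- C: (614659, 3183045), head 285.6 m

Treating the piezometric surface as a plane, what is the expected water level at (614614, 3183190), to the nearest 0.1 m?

Differences from A: to B (Δx, Δy, Δh) = (-240, 115, -0.5); to C = (40, -15, +0.1).
Solve a·Δx + b·Δy = Δh: det = (-240)·(-15) − 40·115 = -1000.
∂h/∂x = [(-0.5)·(-15) − (+0.1)·115] / -1000 = +0.004000
∂h/∂y = [(-240)·(+0.1) − 40·(-0.5)] / -1000 = +0.004000
h(614614, 3183190) = 285.5 + (+0.004000)·(-5) + (+0.004000)·(130) = 285.5 -0.020 +0.520 = 286.000 m.

286.0 m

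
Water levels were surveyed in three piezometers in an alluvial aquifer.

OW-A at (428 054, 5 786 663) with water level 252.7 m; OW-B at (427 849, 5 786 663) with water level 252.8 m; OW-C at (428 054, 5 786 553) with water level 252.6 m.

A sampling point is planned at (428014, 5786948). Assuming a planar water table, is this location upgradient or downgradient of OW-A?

upgradient

∂h/∂x = (252.8 − 252.7) / (427849 − 428054) = -0.0004878
∂h/∂y = (252.6 − 252.7) / (5786553 − 5786663) = +0.0009091
Head at (428014, 5786948) = 252.7 + (-0.0004878)·(-40) + (+0.0009091)·(285) = 252.98 m.
That is higher than the 252.7 m at OW-A, so the point is upgradient.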